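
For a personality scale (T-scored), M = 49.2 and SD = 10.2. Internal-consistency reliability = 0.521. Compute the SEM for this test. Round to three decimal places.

SEM = SD · √(1 − ρ) = 10.2 × √0.479 = 10.2 × 0.6921 = 7.0594

7.059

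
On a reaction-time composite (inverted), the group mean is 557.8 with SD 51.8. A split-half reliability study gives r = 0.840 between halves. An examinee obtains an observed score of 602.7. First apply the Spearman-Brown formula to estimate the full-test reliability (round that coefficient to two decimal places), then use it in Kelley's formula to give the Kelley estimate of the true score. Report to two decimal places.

598.66

Spearman-Brown: ρ = 2r/(1 + r) = 2(0.840)/(1 + 0.840) = 1.6800/1.840 = 0.9130 → 0.91
T̂ = 0.91(602.7) + 0.09(557.8) = 548.457 + 50.202 = 598.659 → 598.66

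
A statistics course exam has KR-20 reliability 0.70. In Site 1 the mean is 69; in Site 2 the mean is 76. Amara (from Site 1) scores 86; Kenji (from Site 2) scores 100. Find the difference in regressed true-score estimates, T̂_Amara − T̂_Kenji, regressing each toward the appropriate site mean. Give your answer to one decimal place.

-11.9

T̂_Amara = 0.70(86) + 0.30(69) = 80.900
T̂_Kenji = 0.70(100) + 0.30(76) = 92.800
Difference = 80.900 − 92.800 = -11.900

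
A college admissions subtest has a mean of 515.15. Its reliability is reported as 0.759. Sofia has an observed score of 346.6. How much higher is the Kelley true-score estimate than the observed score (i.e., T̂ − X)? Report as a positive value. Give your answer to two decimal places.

40.62

T̂ = 0.759(346.6) + 0.241(515.15) = 263.0694 + 124.15115 = 387.2206 → 387.221
T̂ − X = 387.221 − 346.6 = 40.621 → 40.62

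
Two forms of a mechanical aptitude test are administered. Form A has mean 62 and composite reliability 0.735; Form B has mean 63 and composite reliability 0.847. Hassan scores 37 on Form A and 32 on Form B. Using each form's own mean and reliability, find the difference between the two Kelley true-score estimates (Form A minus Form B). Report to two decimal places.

T̂_A = 0.735(37) + 0.265(62) = 43.6250
T̂_B = 0.847(32) + 0.153(63) = 36.7430
T̂_A − T̂_B = 6.8820

6.88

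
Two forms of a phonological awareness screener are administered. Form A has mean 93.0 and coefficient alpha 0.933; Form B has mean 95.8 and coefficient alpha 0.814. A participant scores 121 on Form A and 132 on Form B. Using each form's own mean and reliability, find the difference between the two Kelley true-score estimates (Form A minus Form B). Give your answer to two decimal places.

T̂_A = 0.933(121) + 0.067(93.0) = 119.1240
T̂_B = 0.814(132) + 0.186(95.8) = 125.2668
T̂_A − T̂_B = -6.1428

-6.14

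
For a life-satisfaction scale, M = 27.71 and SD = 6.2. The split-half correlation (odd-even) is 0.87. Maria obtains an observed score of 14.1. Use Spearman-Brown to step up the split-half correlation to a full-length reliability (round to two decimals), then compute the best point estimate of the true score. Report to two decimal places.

Spearman-Brown: ρ = 2r/(1 + r) = 2(0.87)/(1 + 0.87) = 1.740/1.87 = 0.9305 → 0.93
T̂ = ρX + (1 − ρ)μ
  = 0.93 × 14.1 + 0.07 × 27.71
  = 13.113 + 1.9397
  = 15.053
  ≈ 15.05

15.05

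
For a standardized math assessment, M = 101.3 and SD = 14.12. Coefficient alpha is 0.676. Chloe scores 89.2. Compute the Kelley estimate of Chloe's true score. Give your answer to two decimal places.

93.12

T̂ = ρX + (1 − ρ)μ
  = 0.676 × 89.2 + 0.324 × 101.3
  = 60.2992 + 32.8212
  = 93.120
  ≈ 93.12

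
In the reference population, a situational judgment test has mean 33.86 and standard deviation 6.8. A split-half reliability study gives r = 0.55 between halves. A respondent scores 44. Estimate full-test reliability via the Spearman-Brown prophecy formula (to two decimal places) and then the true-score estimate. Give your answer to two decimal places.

Spearman-Brown: ρ = 2r/(1 + r) = 2(0.55)/(1 + 0.55) = 1.100/1.55 = 0.7097 → 0.71
T̂ = 0.71(44) + 0.29(33.86) = 31.24 + 9.8194 = 41.059 → 41.06

41.06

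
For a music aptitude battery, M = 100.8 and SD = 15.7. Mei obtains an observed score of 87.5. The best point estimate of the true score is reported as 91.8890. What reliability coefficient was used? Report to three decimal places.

T̂ = ρX + (1 − ρ)μ  ⇒  T̂ − μ = ρ(X − μ)
ρ = (T̂ − μ)/(X − μ) = (91.8890 − 100.8) / (87.5 − 100.8) = -8.9110 / -13.3 = 0.67000

0.670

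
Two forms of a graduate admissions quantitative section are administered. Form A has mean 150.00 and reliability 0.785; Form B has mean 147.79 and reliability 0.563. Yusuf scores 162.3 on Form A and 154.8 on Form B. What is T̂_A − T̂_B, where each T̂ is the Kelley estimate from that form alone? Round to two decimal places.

T̂_A = 0.785(162.3) + 0.215(150.00) = 159.6555
T̂_B = 0.563(154.8) + 0.437(147.79) = 151.7366
T̂_A − T̂_B = 7.9189

7.92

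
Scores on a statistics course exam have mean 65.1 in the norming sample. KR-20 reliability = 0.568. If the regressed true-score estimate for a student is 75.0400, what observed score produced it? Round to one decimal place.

T̂ = ρX + (1 − ρ)μ  ⇒  X = (T̂ − (1 − ρ)μ) / ρ
X = (75.0400 − 0.432 × 65.1) / 0.568 = (75.0400 − 28.1232) / 0.568 = 46.9168 / 0.568 = 82.600

82.6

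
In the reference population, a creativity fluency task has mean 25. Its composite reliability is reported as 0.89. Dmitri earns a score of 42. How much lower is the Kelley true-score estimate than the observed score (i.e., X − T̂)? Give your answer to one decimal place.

Kelley's formula gives T̂ = 0.89·42 + 0.11·25 = 37.38 + 2.75 = 40.130.
X − T̂ = 42 − 40.13 = 1.87 → 1.9

1.9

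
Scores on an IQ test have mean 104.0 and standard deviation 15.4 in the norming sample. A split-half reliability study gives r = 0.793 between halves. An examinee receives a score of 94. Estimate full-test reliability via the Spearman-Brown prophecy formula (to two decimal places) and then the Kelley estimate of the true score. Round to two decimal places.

95.20

Spearman-Brown: ρ = 2r/(1 + r) = 2(0.793)/(1 + 0.793) = 1.5860/1.793 = 0.8846 → 0.88
T̂ = ρX + (1 − ρ)μ
  = 0.88 × 94 + 0.12 × 104.0
  = 82.72 + 12.480
  = 95.200
  ≈ 95.20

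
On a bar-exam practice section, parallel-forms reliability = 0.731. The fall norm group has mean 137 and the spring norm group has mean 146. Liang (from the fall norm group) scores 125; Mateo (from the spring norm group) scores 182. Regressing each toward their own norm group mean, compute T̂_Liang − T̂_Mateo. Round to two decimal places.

-44.09

T̂_Liang = 0.731(125) + 0.269(137) = 128.2280
T̂_Mateo = 0.731(182) + 0.269(146) = 172.3160
Difference = 128.2280 − 172.3160 = -44.0880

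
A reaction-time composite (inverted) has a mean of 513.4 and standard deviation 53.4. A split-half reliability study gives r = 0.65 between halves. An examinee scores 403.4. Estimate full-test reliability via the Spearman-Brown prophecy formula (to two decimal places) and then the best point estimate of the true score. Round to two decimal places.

Spearman-Brown: ρ = 2r/(1 + r) = 2(0.65)/(1 + 0.65) = 1.300/1.65 = 0.7879 → 0.79
Kelley's formula gives T̂ = 0.79·403.4 + 0.21·513.4 = 318.686 + 107.814 = 426.500.

426.50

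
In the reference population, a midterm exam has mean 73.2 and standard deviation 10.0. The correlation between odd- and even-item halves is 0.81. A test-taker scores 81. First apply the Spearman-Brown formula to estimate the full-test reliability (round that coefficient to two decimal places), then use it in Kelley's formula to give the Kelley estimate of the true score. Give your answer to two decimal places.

80.22

Spearman-Brown: ρ = 2r/(1 + r) = 2(0.81)/(1 + 0.81) = 1.620/1.81 = 0.8950 → 0.90
Regress the observed score toward the mean by the unreliability: T̂ = 0.90·81 + 0.10·73.2 = 72.90 + 7.320 = 80.220.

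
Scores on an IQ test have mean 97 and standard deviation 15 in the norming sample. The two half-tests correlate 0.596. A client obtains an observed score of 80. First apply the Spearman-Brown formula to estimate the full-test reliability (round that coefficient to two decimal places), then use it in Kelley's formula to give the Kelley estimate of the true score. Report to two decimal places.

Spearman-Brown: ρ = 2r/(1 + r) = 2(0.596)/(1 + 0.596) = 1.1920/1.596 = 0.7469 → 0.75
T̂ = 0.75(80) + 0.25(97) = 60.00 + 24.25 = 84.250 → 84.25

84.25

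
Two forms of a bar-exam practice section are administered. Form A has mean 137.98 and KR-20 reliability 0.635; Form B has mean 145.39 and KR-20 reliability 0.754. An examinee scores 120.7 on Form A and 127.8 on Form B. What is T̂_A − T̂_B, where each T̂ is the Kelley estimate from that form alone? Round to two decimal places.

-5.12

T̂_A = 0.635(120.7) + 0.365(137.98) = 127.0072
T̂_B = 0.754(127.8) + 0.246(145.39) = 132.1271
T̂_A − T̂_B = -5.1199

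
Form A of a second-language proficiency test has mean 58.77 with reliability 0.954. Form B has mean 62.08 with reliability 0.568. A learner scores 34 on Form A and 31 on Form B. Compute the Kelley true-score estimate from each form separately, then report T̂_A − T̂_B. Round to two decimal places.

T̂_A = 0.954(34) + 0.046(58.77) = 35.1394
T̂_B = 0.568(31) + 0.432(62.08) = 44.4266
T̂_A − T̂_B = -9.2871

-9.29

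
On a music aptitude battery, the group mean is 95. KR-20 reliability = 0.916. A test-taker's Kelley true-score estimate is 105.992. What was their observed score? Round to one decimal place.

T̂ = ρX + (1 − ρ)μ  ⇒  X = (T̂ − (1 − ρ)μ) / ρ
X = (105.992 − 0.084 × 95) / 0.916 = (105.992 − 7.980) / 0.916 = 98.012 / 0.916 = 107.000

107.0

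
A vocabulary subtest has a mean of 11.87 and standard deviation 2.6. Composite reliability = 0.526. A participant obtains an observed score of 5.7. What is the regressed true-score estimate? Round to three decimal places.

Weight the observed score by reliability and the mean by (1 − reliability): T̂ = 0.526·5.7 + 0.474·11.87 = 2.9982 + 5.62638 = 8.6246.

8.625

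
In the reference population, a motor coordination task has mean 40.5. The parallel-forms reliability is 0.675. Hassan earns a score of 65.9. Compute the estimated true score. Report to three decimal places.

T̂ = ρX + (1 − ρ)μ
  = 0.675 × 65.9 + 0.325 × 40.5
  = 44.4825 + 13.1625
  = 57.6450
  ≈ 57.645

57.645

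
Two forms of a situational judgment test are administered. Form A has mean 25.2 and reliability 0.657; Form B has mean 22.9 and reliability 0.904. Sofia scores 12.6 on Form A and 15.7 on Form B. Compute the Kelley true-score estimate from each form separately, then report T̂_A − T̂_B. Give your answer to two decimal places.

T̂_A = 0.657(12.6) + 0.343(25.2) = 16.9218
T̂_B = 0.904(15.7) + 0.096(22.9) = 16.3912
T̂_A − T̂_B = 0.5306

0.53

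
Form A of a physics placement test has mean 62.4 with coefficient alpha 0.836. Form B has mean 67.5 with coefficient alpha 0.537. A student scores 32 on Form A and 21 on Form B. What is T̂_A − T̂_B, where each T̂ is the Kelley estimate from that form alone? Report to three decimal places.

T̂_A = 0.836(32) + 0.164(62.4) = 36.98560
T̂_B = 0.537(21) + 0.463(67.5) = 42.52950
T̂_A − T̂_B = -5.54390

-5.544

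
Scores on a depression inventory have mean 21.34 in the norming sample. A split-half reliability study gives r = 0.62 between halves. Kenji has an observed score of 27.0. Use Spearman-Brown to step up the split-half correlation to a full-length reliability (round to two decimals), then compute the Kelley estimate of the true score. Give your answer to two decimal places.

25.70

Spearman-Brown: ρ = 2r/(1 + r) = 2(0.62)/(1 + 0.62) = 1.240/1.62 = 0.7654 → 0.77
T̂ = 0.77(27.0) + 0.23(21.34) = 20.790 + 4.9082 = 25.698 → 25.70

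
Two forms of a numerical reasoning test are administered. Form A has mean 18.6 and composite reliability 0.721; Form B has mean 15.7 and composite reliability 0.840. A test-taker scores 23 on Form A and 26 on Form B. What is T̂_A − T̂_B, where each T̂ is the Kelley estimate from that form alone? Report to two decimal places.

T̂_A = 0.721(23) + 0.279(18.6) = 21.7724
T̂_B = 0.840(26) + 0.160(15.7) = 24.3520
T̂_A − T̂_B = -2.5796

-2.58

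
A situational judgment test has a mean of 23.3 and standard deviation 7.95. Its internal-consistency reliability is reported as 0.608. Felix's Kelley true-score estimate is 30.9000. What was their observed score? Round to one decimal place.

T̂ = ρX + (1 − ρ)μ  ⇒  X = (T̂ − (1 − ρ)μ) / ρ
X = (30.9000 − 0.392 × 23.3) / 0.608 = (30.9000 − 9.1336) / 0.608 = 21.7664 / 0.608 = 35.800

35.8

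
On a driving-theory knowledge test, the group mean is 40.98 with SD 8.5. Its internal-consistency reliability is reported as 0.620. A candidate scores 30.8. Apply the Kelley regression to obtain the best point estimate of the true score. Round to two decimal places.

34.67

Weight the observed score by reliability and the mean by (1 − reliability): T̂ = 0.620·30.8 + 0.380·40.98 = 19.0960 + 15.57240 = 34.668.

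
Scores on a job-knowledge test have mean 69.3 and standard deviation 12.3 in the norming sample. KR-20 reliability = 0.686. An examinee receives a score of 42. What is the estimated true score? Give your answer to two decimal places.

Kelley's formula gives T̂ = 0.686·42 + 0.314·69.3 = 28.812 + 21.7602 = 50.572.

50.57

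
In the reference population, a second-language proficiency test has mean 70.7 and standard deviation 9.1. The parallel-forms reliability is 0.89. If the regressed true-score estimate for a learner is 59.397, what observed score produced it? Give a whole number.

T̂ = ρX + (1 − ρ)μ  ⇒  X = (T̂ − (1 − ρ)μ) / ρ
X = (59.397 − 0.11 × 70.7) / 0.89 = (59.397 − 7.777) / 0.89 = 51.620 / 0.89 = 58.00

58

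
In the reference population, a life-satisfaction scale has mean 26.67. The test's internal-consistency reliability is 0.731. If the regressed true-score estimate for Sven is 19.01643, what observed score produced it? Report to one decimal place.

16.2

T̂ = ρX + (1 − ρ)μ  ⇒  X = (T̂ − (1 − ρ)μ) / ρ
X = (19.01643 − 0.269 × 26.67) / 0.731 = (19.01643 − 7.17423) / 0.731 = 11.84220 / 0.731 = 16.200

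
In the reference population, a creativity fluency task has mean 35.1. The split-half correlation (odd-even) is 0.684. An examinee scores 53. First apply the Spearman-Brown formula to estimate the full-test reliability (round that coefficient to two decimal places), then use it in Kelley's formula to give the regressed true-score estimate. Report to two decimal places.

49.60

Spearman-Brown: ρ = 2r/(1 + r) = 2(0.684)/(1 + 0.684) = 1.3680/1.684 = 0.8124 → 0.81
Kelley's formula gives T̂ = 0.81·53 + 0.19·35.1 = 42.93 + 6.669 = 49.599.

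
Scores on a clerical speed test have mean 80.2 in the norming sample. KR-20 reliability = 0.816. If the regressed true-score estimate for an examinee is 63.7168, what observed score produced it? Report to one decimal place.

60.0

T̂ = ρX + (1 − ρ)μ  ⇒  X = (T̂ − (1 − ρ)μ) / ρ
X = (63.7168 − 0.184 × 80.2) / 0.816 = (63.7168 − 14.7568) / 0.816 = 48.9600 / 0.816 = 60.000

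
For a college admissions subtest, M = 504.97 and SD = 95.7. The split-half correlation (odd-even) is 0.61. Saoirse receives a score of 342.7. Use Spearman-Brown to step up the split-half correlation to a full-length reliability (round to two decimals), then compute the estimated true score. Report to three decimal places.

Spearman-Brown: ρ = 2r/(1 + r) = 2(0.61)/(1 + 0.61) = 1.220/1.61 = 0.7578 → 0.76
T̂ = ρX + (1 − ρ)μ
  = 0.76 × 342.7 + 0.24 × 504.97
  = 260.452 + 121.1928
  = 381.6448
  ≈ 381.645

381.645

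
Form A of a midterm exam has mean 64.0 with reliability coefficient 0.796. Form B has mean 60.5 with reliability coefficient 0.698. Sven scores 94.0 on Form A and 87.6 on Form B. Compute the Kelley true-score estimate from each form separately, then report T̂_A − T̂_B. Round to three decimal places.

8.464

T̂_A = 0.796(94.0) + 0.204(64.0) = 87.88000
T̂_B = 0.698(87.6) + 0.302(60.5) = 79.41580
T̂_A − T̂_B = 8.46420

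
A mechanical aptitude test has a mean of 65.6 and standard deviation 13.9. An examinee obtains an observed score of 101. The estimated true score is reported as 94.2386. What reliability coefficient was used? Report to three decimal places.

0.809

T̂ = ρX + (1 − ρ)μ  ⇒  T̂ − μ = ρ(X − μ)
ρ = (T̂ − μ)/(X − μ) = (94.2386 − 65.6) / (101 − 65.6) = 28.6386 / 35.4 = 0.80900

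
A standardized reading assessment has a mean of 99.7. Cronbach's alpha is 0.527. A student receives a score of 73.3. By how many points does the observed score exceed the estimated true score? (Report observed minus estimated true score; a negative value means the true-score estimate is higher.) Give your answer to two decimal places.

Kelley's formula gives T̂ = 0.527·73.3 + 0.473·99.7 = 38.6291 + 47.1581 = 85.7872.
X − T̂ = 73.3 − 85.787 = -12.487 → -12.49

-12.49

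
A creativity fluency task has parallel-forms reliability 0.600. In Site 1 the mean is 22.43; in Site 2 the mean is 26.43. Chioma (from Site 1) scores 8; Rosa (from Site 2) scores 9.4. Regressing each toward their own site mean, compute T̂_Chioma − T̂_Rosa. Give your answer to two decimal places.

-2.44

T̂_Chioma = 0.600(8) + 0.400(22.43) = 13.7720
T̂_Rosa = 0.600(9.4) + 0.400(26.43) = 16.2120
Difference = 13.7720 − 16.2120 = -2.4400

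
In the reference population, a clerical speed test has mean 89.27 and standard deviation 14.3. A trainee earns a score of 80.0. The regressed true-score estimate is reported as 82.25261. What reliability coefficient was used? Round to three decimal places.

T̂ = ρX + (1 − ρ)μ  ⇒  T̂ − μ = ρ(X − μ)
ρ = (T̂ − μ)/(X − μ) = (82.25261 − 89.27) / (80.0 − 89.27) = -7.01739 / -9.27 = 0.75700

0.757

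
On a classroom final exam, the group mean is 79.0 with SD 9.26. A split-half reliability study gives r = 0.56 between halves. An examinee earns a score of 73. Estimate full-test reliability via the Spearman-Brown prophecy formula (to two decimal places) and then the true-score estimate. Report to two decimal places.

Spearman-Brown: ρ = 2r/(1 + r) = 2(0.56)/(1 + 0.56) = 1.120/1.56 = 0.7179 → 0.72
Weight the observed score by reliability and the mean by (1 − reliability): T̂ = 0.72·73 + 0.28·79.0 = 52.56 + 22.120 = 74.680.

74.68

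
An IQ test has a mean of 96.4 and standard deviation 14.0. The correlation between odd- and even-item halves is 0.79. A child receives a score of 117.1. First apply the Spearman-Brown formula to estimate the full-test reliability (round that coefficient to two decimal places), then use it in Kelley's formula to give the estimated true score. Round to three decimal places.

Spearman-Brown: ρ = 2r/(1 + r) = 2(0.79)/(1 + 0.79) = 1.580/1.79 = 0.8827 → 0.88
T̂ = 0.88(117.1) + 0.12(96.4) = 103.048 + 11.568 = 114.6160 → 114.616

114.616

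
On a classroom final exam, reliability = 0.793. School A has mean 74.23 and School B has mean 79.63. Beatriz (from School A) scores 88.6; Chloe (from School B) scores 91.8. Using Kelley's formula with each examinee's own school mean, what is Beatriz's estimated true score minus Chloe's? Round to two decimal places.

-3.66

T̂_Beatriz = 0.793(88.6) + 0.207(74.23) = 85.6254
T̂_Chloe = 0.793(91.8) + 0.207(79.63) = 89.2808
Difference = 85.6254 − 89.2808 = -3.6554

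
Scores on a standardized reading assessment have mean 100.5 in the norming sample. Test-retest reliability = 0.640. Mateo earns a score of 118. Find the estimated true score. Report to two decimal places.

T̂ = ρX + (1 − ρ)μ
  = 0.640 × 118 + 0.360 × 100.5
  = 75.520 + 36.1800
  = 111.700
  ≈ 111.70

111.70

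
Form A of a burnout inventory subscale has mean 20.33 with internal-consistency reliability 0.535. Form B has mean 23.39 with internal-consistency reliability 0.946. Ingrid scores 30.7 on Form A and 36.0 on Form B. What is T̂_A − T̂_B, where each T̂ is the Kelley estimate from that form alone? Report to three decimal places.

-9.441

T̂_A = 0.535(30.7) + 0.465(20.33) = 25.87795
T̂_B = 0.946(36.0) + 0.054(23.39) = 35.31906
T̂_A − T̂_B = -9.44111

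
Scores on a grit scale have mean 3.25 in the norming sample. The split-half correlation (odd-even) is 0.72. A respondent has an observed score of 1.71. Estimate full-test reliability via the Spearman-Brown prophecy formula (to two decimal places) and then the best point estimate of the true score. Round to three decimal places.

1.956

Spearman-Brown: ρ = 2r/(1 + r) = 2(0.72)/(1 + 0.72) = 1.440/1.72 = 0.8372 → 0.84
T̂ = ρX + (1 − ρ)μ
  = 0.84 × 1.71 + 0.16 × 3.25
  = 1.4364 + 0.5200
  = 1.9564
  ≈ 1.956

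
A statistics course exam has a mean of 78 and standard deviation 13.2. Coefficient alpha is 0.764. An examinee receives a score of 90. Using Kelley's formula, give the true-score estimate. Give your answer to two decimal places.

87.17

T̂ = 0.764(90) + 0.236(78) = 68.760 + 18.408 = 87.168 → 87.17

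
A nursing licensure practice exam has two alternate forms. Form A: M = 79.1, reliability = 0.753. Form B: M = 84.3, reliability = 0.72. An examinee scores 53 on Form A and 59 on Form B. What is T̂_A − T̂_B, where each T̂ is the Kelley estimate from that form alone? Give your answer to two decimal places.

T̂_A = 0.753(53) + 0.247(79.1) = 59.4467
T̂_B = 0.72(59) + 0.28(84.3) = 66.0840
T̂_A − T̂_B = -6.6373

-6.64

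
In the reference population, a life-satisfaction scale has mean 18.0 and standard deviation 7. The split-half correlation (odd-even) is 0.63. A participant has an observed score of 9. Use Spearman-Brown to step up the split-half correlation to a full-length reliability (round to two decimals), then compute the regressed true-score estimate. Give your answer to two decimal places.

Spearman-Brown: ρ = 2r/(1 + r) = 2(0.63)/(1 + 0.63) = 1.260/1.63 = 0.7730 → 0.77
Regress the observed score toward the mean by the unreliability: T̂ = 0.77·9 + 0.23·18.0 = 6.93 + 4.140 = 11.070.

11.07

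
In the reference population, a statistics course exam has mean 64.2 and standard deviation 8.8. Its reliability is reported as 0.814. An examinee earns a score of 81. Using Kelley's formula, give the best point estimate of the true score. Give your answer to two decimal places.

77.88

T̂ = 0.814(81) + 0.186(64.2) = 65.934 + 11.9412 = 77.875 → 77.88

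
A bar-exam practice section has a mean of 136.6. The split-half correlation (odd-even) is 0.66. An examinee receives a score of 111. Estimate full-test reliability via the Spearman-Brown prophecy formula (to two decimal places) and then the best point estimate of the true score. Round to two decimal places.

116.12

Spearman-Brown: ρ = 2r/(1 + r) = 2(0.66)/(1 + 0.66) = 1.320/1.66 = 0.7952 → 0.80
Weight the observed score by reliability and the mean by (1 − reliability): T̂ = 0.80·111 + 0.20·136.6 = 88.80 + 27.320 = 116.120.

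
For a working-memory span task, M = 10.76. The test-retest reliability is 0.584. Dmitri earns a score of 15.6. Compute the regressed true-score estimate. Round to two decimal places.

Weight the observed score by reliability and the mean by (1 − reliability): T̂ = 0.584·15.6 + 0.416·10.76 = 9.1104 + 4.47616 = 13.587.

13.59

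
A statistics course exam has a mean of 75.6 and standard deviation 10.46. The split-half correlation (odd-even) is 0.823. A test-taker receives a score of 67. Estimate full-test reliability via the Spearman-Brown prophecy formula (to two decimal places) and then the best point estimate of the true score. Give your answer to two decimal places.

67.86

Spearman-Brown: ρ = 2r/(1 + r) = 2(0.823)/(1 + 0.823) = 1.6460/1.823 = 0.9029 → 0.90
Weight the observed score by reliability and the mean by (1 − reliability): T̂ = 0.90·67 + 0.10·75.6 = 60.30 + 7.560 = 67.860.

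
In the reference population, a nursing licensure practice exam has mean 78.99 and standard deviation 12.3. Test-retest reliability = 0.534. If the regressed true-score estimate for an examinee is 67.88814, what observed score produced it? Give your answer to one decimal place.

58.2

T̂ = ρX + (1 − ρ)μ  ⇒  X = (T̂ − (1 − ρ)μ) / ρ
X = (67.88814 − 0.466 × 78.99) / 0.534 = (67.88814 − 36.80934) / 0.534 = 31.07880 / 0.534 = 58.200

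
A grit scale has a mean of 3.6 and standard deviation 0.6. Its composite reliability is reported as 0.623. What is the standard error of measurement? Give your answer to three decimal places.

0.368

SEM = SD · √(1 − ρ) = 0.6 × √0.377 = 0.6 × 0.6140 = 0.3684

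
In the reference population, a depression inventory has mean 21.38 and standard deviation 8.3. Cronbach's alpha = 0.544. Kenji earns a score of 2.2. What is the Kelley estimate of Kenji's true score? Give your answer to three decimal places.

Regress the observed score toward the mean by the unreliability: T̂ = 0.544·2.2 + 0.456·21.38 = 1.1968 + 9.74928 = 10.9461.

10.946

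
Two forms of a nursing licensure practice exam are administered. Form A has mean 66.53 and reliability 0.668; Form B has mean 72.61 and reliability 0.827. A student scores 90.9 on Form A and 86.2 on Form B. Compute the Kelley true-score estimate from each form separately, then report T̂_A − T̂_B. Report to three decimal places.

-1.040

T̂_A = 0.668(90.9) + 0.332(66.53) = 82.80916
T̂_B = 0.827(86.2) + 0.173(72.61) = 83.84893
T̂_A − T̂_B = -1.03977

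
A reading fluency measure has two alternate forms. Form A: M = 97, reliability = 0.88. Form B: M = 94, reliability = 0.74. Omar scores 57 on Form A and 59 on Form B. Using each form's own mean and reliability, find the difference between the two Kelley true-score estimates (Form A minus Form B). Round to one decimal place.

-6.3

T̂_A = 0.88(57) + 0.12(97) = 61.800
T̂_B = 0.74(59) + 0.26(94) = 68.100
T̂_A − T̂_B = -6.300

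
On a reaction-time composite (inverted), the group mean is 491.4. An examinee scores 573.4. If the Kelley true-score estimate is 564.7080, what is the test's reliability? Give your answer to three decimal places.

0.894

T̂ = ρX + (1 − ρ)μ  ⇒  T̂ − μ = ρ(X − μ)
ρ = (T̂ − μ)/(X − μ) = (564.7080 − 491.4) / (573.4 − 491.4) = 73.3080 / 82.0 = 0.89400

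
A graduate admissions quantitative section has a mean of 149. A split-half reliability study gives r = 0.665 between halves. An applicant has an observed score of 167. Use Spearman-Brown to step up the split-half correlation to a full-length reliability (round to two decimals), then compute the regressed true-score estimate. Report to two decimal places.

163.40

Spearman-Brown: ρ = 2r/(1 + r) = 2(0.665)/(1 + 0.665) = 1.3300/1.665 = 0.7988 → 0.80
T̂ = 0.80(167) + 0.20(149) = 133.60 + 29.80 = 163.400 → 163.40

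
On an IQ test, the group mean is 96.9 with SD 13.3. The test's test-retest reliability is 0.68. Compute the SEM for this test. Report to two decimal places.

SEM = SD · √(1 − ρ) = 13.3 × √0.32 = 13.3 × 0.5657 = 7.524

7.52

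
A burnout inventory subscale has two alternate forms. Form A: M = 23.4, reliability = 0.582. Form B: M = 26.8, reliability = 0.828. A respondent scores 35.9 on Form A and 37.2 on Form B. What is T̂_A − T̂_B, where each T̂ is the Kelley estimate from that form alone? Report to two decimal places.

T̂_A = 0.582(35.9) + 0.418(23.4) = 30.6750
T̂_B = 0.828(37.2) + 0.172(26.8) = 35.4112
T̂_A − T̂_B = -4.7362

-4.74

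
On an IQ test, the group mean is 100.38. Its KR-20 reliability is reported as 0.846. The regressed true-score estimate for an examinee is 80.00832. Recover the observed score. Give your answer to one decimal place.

T̂ = ρX + (1 − ρ)μ  ⇒  X = (T̂ − (1 − ρ)μ) / ρ
X = (80.00832 − 0.154 × 100.38) / 0.846 = (80.00832 − 15.45852) / 0.846 = 64.54980 / 0.846 = 76.300

76.3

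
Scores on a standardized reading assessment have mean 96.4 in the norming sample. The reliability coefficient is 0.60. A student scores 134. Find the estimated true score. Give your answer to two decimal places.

118.96

T̂ = 0.60(134) + 0.40(96.4) = 80.40 + 38.560 = 118.960 → 118.96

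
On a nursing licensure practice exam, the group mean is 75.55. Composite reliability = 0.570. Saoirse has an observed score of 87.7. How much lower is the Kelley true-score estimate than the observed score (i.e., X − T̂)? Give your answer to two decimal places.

T̂ = 0.570(87.7) + 0.430(75.55) = 49.9890 + 32.48650 = 82.4755 → 82.475
X − T̂ = 87.7 − 82.475 = 5.225 → 5.22

5.22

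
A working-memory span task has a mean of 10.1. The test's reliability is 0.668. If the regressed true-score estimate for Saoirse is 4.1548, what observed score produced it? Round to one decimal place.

1.2

T̂ = ρX + (1 − ρ)μ  ⇒  X = (T̂ − (1 − ρ)μ) / ρ
X = (4.1548 − 0.332 × 10.1) / 0.668 = (4.1548 − 3.3532) / 0.668 = 0.8016 / 0.668 = 1.200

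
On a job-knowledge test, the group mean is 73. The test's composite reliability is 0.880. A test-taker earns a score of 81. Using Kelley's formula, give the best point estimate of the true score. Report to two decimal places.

Regress the observed score toward the mean by the unreliability: T̂ = 0.880·81 + 0.120·73 = 71.280 + 8.760 = 80.040.

80.04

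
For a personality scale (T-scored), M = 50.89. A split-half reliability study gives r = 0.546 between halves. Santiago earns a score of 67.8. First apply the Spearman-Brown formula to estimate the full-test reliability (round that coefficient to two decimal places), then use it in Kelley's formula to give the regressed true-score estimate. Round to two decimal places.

Spearman-Brown: ρ = 2r/(1 + r) = 2(0.546)/(1 + 0.546) = 1.0920/1.546 = 0.7063 → 0.71
T̂ = 0.71(67.8) + 0.29(50.89) = 48.138 + 14.7581 = 62.896 → 62.90

62.90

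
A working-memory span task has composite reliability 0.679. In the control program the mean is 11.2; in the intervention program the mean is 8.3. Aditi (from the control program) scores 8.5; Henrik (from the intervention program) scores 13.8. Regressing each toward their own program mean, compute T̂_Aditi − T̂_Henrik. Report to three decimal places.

-2.668

T̂_Aditi = 0.679(8.5) + 0.321(11.2) = 9.36670
T̂_Henrik = 0.679(13.8) + 0.321(8.3) = 12.03450
Difference = 9.36670 − 12.03450 = -2.66780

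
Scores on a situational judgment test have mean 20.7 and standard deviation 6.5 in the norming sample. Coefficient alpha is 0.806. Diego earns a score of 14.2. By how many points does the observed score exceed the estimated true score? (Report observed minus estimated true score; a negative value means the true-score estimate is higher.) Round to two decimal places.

T̂ = 0.806(14.2) + 0.194(20.7) = 11.4452 + 4.0158 = 15.4610 → 15.461
X − T̂ = 14.2 − 15.461 = -1.261 → -1.26

-1.26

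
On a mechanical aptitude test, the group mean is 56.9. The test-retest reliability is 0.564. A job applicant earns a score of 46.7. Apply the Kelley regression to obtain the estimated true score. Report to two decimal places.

51.15

T̂ = ρX + (1 − ρ)μ
  = 0.564 × 46.7 + 0.436 × 56.9
  = 26.3388 + 24.8084
  = 51.147
  ≈ 51.15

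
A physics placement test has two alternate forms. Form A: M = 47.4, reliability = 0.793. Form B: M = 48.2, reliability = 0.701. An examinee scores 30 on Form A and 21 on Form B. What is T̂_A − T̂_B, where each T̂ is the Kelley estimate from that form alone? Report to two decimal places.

4.47

T̂_A = 0.793(30) + 0.207(47.4) = 33.6018
T̂_B = 0.701(21) + 0.299(48.2) = 29.1328
T̂_A − T̂_B = 4.4690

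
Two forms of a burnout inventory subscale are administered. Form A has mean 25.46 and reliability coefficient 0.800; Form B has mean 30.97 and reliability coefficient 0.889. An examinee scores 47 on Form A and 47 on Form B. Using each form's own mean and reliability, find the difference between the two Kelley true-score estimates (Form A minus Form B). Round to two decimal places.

T̂_A = 0.800(47) + 0.200(25.46) = 42.6920
T̂_B = 0.889(47) + 0.111(30.97) = 45.2207
T̂_A − T̂_B = -2.5287

-2.53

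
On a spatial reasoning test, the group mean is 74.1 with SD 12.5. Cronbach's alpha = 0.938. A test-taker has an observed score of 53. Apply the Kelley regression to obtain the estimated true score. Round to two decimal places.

T̂ = ρX + (1 − ρ)μ
  = 0.938 × 53 + 0.062 × 74.1
  = 49.714 + 4.5942
  = 54.308
  ≈ 54.31

54.31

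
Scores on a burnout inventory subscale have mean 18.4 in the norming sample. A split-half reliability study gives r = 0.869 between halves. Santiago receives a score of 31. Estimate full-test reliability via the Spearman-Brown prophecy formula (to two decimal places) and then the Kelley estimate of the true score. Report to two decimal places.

Spearman-Brown: ρ = 2r/(1 + r) = 2(0.869)/(1 + 0.869) = 1.7380/1.869 = 0.9299 → 0.93
Regress the observed score toward the mean by the unreliability: T̂ = 0.93·31 + 0.07·18.4 = 28.83 + 1.288 = 30.118.

30.12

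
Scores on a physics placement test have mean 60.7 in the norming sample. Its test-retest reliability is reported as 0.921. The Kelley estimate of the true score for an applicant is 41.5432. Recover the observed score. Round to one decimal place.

T̂ = ρX + (1 − ρ)μ  ⇒  X = (T̂ − (1 − ρ)μ) / ρ
X = (41.5432 − 0.079 × 60.7) / 0.921 = (41.5432 − 4.7953) / 0.921 = 36.7479 / 0.921 = 39.900

39.9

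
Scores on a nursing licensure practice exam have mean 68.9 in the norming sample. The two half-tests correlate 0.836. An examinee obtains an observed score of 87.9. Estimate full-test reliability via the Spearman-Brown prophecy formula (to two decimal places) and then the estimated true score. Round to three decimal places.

86.190

Spearman-Brown: ρ = 2r/(1 + r) = 2(0.836)/(1 + 0.836) = 1.6720/1.836 = 0.9107 → 0.91
T̂ = 0.91(87.9) + 0.09(68.9) = 79.989 + 6.201 = 86.1900 → 86.190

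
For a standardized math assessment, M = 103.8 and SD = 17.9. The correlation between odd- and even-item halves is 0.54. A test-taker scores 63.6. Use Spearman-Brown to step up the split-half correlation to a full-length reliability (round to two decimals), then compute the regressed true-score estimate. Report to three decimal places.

Spearman-Brown: ρ = 2r/(1 + r) = 2(0.54)/(1 + 0.54) = 1.080/1.54 = 0.7013 → 0.70
Regress the observed score toward the mean by the unreliability: T̂ = 0.70·63.6 + 0.30·103.8 = 44.520 + 31.140 = 75.6600.

75.660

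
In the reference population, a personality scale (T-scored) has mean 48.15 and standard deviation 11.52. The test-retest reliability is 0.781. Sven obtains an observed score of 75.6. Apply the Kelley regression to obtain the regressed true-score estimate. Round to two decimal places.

T̂ = 0.781(75.6) + 0.219(48.15) = 59.0436 + 10.54485 = 69.588 → 69.59

69.59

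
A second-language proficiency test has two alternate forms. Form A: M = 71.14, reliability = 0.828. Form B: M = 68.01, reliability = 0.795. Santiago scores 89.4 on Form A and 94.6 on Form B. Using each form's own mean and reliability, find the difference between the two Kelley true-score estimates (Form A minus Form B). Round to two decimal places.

-2.89

T̂_A = 0.828(89.4) + 0.172(71.14) = 86.2593
T̂_B = 0.795(94.6) + 0.205(68.01) = 89.1490
T̂_A − T̂_B = -2.8898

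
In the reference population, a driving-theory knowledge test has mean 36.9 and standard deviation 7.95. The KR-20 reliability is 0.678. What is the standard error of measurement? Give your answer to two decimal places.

4.51

SEM = SD · √(1 − ρ) = 7.95 × √0.322 = 7.95 × 0.5675 = 4.511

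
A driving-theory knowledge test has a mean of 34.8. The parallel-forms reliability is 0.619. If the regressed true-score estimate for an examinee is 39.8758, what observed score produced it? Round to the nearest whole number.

43

T̂ = ρX + (1 − ρ)μ  ⇒  X = (T̂ − (1 − ρ)μ) / ρ
X = (39.8758 − 0.381 × 34.8) / 0.619 = (39.8758 − 13.2588) / 0.619 = 26.6170 / 0.619 = 43.00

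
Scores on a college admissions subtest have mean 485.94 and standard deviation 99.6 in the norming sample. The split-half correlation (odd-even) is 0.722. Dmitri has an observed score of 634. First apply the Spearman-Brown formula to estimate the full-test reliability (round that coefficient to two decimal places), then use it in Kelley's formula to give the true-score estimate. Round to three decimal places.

610.310

Spearman-Brown: ρ = 2r/(1 + r) = 2(0.722)/(1 + 0.722) = 1.4440/1.722 = 0.8386 → 0.84
T̂ = 0.84(634) + 0.16(485.94) = 532.56 + 77.7504 = 610.3104 → 610.310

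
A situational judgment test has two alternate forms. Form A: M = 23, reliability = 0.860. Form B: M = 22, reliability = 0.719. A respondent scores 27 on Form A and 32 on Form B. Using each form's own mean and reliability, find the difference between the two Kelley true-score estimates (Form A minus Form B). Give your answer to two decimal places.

T̂_A = 0.860(27) + 0.140(23) = 26.4400
T̂_B = 0.719(32) + 0.281(22) = 29.1900
T̂_A − T̂_B = -2.7500

-2.75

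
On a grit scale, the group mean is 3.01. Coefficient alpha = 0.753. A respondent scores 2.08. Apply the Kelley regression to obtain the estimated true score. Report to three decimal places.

T̂ = 0.753(2.08) + 0.247(3.01) = 1.56624 + 0.74347 = 2.3097 → 2.310

2.310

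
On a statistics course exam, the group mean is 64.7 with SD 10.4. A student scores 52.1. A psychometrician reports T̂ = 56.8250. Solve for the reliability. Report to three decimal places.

T̂ = ρX + (1 − ρ)μ  ⇒  T̂ − μ = ρ(X − μ)
ρ = (T̂ − μ)/(X − μ) = (56.8250 − 64.7) / (52.1 − 64.7) = -7.8750 / -12.6 = 0.62500

0.625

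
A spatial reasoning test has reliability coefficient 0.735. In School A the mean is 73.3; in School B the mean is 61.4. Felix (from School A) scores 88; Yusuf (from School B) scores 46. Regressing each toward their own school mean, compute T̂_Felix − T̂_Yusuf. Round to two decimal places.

34.02

T̂_Felix = 0.735(88) + 0.265(73.3) = 84.1045
T̂_Yusuf = 0.735(46) + 0.265(61.4) = 50.0810
Difference = 84.1045 − 50.0810 = 34.0235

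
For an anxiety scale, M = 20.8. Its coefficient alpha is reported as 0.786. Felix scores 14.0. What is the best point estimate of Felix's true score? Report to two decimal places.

T̂ = 0.786(14.0) + 0.214(20.8) = 11.0040 + 4.4512 = 15.455 → 15.46

15.46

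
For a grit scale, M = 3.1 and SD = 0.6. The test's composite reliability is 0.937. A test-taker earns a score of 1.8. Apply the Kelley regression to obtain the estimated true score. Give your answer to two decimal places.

Regress the observed score toward the mean by the unreliability: T̂ = 0.937·1.8 + 0.063·3.1 = 1.6866 + 0.1953 = 1.882.

1.88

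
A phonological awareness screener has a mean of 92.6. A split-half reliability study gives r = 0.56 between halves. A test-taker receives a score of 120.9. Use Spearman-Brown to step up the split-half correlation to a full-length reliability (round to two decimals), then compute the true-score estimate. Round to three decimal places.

Spearman-Brown: ρ = 2r/(1 + r) = 2(0.56)/(1 + 0.56) = 1.120/1.56 = 0.7179 → 0.72
T̂ = 0.72(120.9) + 0.28(92.6) = 87.048 + 25.928 = 112.9760 → 112.976

112.976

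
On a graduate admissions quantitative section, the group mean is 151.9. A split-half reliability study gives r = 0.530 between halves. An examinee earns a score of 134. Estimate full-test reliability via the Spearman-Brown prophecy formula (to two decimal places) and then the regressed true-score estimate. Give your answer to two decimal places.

Spearman-Brown: ρ = 2r/(1 + r) = 2(0.530)/(1 + 0.530) = 1.0600/1.530 = 0.6928 → 0.69
Regress the observed score toward the mean by the unreliability: T̂ = 0.69·134 + 0.31·151.9 = 92.46 + 47.089 = 139.549.

139.55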